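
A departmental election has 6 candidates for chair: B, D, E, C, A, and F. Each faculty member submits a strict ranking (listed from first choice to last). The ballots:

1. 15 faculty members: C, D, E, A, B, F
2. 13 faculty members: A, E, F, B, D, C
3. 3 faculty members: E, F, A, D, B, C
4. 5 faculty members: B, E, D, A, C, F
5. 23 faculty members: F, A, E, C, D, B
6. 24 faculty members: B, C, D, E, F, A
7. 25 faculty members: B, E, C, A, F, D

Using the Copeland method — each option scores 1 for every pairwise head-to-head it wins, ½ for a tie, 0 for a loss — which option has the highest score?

B: beats D, C, and F; ties E and A → score 4.
D: loses to B, E, C, A, and F → score 0.
E: beats D, C, A, and F; ties B → score 4.5.
C: beats D, A, and F; loses to B and E → score 3.
A: beats D and F; ties B; loses to E and C → score 2.5.
F: beats D; loses to B, E, C, and A → score 1.
E has the best pairwise record.

E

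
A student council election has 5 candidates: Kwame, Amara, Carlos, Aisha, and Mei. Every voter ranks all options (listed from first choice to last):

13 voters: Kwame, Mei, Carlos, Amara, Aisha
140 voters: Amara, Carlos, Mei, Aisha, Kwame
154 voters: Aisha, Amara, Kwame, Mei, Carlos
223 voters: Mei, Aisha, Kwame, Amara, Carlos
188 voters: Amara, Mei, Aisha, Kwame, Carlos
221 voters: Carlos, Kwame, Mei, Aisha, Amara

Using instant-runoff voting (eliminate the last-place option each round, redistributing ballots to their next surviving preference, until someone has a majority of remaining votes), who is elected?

Round 1: Kwame 13, Amara 328, Carlos 221, Aisha 154, Mei 223. Eliminate Kwame.
Round 2: Amara 328, Carlos 221, Aisha 154, Mei 236. Eliminate Aisha.
Round 3: Amara 482, Carlos 221, Mei 236. Amara has a majority.

Amara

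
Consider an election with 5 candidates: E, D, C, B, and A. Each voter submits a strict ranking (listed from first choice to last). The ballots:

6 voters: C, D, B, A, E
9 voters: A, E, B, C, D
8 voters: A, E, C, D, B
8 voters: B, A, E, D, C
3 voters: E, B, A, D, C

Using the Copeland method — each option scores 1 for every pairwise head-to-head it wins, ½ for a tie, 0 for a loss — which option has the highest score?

E: beats D, C, and B; loses to A → score 3.
D: loses to E, C, B, and A → score 0.
C: beats D; loses to E, B, and A → score 1.
B: beats D and C; ties A; loses to E → score 2.5.
A: beats E, D, and C; ties B → score 3.5.
A has the best pairwise record.

A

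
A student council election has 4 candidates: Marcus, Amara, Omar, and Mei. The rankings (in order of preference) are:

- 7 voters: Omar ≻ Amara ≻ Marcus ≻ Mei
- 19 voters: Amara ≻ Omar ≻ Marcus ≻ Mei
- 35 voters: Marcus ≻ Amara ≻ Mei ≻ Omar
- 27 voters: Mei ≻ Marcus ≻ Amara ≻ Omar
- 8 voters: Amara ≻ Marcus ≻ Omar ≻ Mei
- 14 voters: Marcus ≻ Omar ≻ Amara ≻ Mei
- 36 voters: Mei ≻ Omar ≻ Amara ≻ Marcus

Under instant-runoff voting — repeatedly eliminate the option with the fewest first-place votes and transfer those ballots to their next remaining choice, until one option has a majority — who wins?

Round 1: Marcus 49, Amara 27, Omar 7, Mei 63. Eliminate Omar.
Round 2: Marcus 49, Amara 34, Mei 63. Eliminate Amara.
Round 3: Marcus 83, Mei 63. Marcus has a majority.

Marcus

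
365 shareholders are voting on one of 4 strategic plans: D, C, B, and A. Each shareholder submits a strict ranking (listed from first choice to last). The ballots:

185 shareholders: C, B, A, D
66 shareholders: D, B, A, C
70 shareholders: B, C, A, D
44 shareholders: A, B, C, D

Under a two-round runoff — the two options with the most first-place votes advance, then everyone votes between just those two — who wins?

Round 1 first-place votes: D 66, C 185, B 70, A 44.
C and B advance.
Runoff: C is preferred to B by 185 voters; B by 180.
C wins the runoff.

C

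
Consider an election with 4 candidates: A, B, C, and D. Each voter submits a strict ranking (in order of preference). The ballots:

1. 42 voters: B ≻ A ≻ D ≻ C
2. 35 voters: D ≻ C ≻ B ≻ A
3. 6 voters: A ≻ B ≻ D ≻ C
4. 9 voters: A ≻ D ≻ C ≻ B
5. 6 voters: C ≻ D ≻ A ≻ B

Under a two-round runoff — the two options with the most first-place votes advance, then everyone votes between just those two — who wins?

Round 1 first-place votes: A 15, B 42, C 6, D 35.
B and D advance.
Runoff: B is preferred to D by 48 voters; D by 50.
D wins the runoff.

D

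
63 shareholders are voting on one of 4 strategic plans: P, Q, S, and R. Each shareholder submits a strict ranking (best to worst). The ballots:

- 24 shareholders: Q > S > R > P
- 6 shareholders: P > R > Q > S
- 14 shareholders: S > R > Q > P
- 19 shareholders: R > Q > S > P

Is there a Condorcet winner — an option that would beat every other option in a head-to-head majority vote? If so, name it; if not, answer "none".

Checking pairwise contests:
Q beats P 57–6.
R beats Q 39–24.
Q beats S 49–14.
S beats R 38–25.
Every option loses at least one head-to-head, so there is no Condorcet winner.

none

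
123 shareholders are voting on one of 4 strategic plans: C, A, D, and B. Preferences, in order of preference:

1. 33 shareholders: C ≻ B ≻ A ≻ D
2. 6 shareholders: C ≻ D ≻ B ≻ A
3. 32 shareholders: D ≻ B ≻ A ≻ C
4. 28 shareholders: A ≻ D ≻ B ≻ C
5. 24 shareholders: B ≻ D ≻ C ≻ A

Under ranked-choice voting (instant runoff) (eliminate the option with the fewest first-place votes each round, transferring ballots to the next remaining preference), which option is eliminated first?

B

Round 1: C 39, A 28, D 32, B 24. Eliminate B.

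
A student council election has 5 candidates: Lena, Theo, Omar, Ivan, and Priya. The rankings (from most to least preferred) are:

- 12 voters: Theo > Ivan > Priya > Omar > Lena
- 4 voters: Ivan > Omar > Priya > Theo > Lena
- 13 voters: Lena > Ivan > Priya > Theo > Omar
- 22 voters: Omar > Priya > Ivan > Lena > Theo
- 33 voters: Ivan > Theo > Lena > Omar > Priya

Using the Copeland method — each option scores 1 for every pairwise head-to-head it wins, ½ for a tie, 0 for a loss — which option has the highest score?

Ivan

Lena: beats Omar and Priya; loses to Theo and Ivan → score 2.
Theo: beats Lena, Omar, and Priya; loses to Ivan → score 3.
Omar: beats Priya; loses to Lena, Theo, and Ivan → score 1.
Ivan: beats Lena, Theo, Omar, and Priya → score 4.
Priya: loses to Lena, Theo, Omar, and Ivan → score 0.
Ivan has the best pairwise record.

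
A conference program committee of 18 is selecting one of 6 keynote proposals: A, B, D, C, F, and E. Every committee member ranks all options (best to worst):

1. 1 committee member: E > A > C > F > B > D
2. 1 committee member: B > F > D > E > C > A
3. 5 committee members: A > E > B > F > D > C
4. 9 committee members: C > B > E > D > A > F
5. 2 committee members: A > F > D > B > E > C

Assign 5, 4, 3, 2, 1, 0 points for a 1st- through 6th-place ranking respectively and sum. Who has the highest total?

A: 1·4 + 1·0 + 5·5 + 9·1 + 2·5 = 48
B: 1·1 + 1·5 + 5·3 + 9·4 + 2·2 = 61
D: 1·0 + 1·3 + 5·1 + 9·2 + 2·3 = 32
C: 1·3 + 1·1 + 5·0 + 9·5 + 2·0 = 49
F: 1·2 + 1·4 + 5·2 + 9·0 + 2·4 = 24
E: 1·5 + 1·2 + 5·4 + 9·3 + 2·1 = 56
B has the highest Borda score (61).

B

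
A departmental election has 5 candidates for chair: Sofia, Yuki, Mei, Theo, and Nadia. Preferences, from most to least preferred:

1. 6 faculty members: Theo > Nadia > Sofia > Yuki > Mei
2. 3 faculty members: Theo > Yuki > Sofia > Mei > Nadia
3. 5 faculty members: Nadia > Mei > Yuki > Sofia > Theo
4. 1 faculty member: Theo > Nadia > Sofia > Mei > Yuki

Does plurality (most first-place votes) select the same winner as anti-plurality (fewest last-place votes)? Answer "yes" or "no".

Plurality — first-place votes: Sofia 0, Yuki 0, Mei 0, Theo 10, Nadia 5. Winner: Theo.
Anti-plurality — last-place votes: Sofia 0, Yuki 1, Mei 6, Theo 5, Nadia 3. Winner: Sofia.
The two methods disagree.

no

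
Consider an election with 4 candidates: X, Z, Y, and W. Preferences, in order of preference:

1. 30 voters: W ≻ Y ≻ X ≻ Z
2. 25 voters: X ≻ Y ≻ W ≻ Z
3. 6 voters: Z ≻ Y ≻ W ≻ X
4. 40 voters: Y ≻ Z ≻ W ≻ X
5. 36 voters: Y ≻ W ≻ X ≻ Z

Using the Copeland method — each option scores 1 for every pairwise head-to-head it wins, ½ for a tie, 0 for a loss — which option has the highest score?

Y

X: beats Z; loses to Y and W → score 1.
Z: loses to X, Y, and W → score 0.
Y: beats X, Z, and W → score 3.
W: beats X and Z; loses to Y → score 2.
Y has the best pairwise record.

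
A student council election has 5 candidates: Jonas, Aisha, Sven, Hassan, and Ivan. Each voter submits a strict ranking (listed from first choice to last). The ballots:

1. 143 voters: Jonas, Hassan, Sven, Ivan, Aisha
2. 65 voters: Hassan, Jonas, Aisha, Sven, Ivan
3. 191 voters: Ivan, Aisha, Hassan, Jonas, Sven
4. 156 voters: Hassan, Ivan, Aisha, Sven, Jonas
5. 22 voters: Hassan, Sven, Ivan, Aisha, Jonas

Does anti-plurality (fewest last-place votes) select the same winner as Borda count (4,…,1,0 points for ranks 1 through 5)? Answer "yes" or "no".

yes

Anti-plurality — last-place votes: Jonas 178, Aisha 143, Sven 191, Hassan 0, Ivan 65. Winner: Hassan.
Borda — scores: Jonas 958, Aisha 1037, Sven 573, Hassan 1783, Ivan 1419. Winner: Hassan.
The two methods agree.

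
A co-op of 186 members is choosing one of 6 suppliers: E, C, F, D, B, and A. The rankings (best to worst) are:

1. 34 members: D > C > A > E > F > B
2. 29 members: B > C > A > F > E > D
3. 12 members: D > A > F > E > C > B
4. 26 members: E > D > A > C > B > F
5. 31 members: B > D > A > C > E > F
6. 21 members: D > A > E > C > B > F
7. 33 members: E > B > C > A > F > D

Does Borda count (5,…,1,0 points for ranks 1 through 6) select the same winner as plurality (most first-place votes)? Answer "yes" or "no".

Borda — scores: E 510, C 519, F 161, D 563, B 479, A 558. Winner: D.
Plurality — first-place votes: E 59, C 0, F 0, D 67, B 60, A 0. Winner: D.
The two methods agree.

yes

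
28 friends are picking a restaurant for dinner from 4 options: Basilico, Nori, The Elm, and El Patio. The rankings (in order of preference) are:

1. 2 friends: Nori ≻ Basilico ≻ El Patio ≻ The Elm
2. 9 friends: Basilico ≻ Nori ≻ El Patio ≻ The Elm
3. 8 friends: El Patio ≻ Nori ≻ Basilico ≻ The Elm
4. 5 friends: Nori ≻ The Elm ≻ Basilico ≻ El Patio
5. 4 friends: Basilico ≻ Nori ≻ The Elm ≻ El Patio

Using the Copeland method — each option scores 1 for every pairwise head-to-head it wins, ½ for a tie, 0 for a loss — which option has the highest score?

Basilico: beats The Elm and El Patio; loses to Nori → score 2.
Nori: beats Basilico, The Elm, and El Patio → score 3.
The Elm: loses to Basilico, Nori, and El Patio → score 0.
El Patio: beats The Elm; loses to Basilico and Nori → score 1.
Nori has the best pairwise record.

Nori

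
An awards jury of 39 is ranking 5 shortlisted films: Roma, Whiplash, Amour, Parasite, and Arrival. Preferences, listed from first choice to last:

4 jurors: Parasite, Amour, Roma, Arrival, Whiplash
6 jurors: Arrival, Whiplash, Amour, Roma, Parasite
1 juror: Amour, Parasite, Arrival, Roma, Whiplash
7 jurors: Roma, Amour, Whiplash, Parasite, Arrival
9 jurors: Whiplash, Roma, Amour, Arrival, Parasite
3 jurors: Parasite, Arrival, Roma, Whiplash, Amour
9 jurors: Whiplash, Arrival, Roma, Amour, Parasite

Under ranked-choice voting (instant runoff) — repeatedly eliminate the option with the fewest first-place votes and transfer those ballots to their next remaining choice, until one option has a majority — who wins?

Round 1: Roma 7, Whiplash 18, Amour 1, Parasite 7, Arrival 6. Eliminate Amour.
Round 2: Roma 7, Whiplash 18, Parasite 8, Arrival 6. Eliminate Arrival.
Round 3: Roma 7, Whiplash 24, Parasite 8. Whiplash has a majority.

Whiplash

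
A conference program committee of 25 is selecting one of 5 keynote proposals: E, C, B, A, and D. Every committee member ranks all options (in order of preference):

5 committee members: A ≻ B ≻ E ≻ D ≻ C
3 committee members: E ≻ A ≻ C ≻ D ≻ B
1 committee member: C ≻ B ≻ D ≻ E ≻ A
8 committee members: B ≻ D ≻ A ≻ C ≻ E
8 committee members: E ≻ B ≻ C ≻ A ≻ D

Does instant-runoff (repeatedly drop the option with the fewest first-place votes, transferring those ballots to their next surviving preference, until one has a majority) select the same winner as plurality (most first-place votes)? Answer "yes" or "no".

Instant-runoff — R1 E 11, C 1, B 8, A 5, D 0 (D out); R2 E 11, C 1, B 8, A 5 (C out); R3 E 11, B 9, A 5 (A out); R4 E 11, B 14 (B winner). Winner: B.
Plurality — first-place votes: E 11, C 1, B 8, A 5, D 0. Winner: E.
The two methods disagree.

no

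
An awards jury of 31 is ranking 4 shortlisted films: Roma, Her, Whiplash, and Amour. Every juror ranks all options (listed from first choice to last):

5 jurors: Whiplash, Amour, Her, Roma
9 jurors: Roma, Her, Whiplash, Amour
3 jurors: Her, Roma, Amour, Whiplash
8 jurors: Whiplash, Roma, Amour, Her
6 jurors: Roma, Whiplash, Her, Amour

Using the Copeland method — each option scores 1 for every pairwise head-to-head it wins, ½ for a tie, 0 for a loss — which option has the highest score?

Roma

Roma: beats Her, Whiplash, and Amour → score 3.
Her: beats Amour; loses to Roma and Whiplash → score 1.
Whiplash: beats Her and Amour; loses to Roma → score 2.
Amour: loses to Roma, Her, and Whiplash → score 0.
Roma has the best pairwise record.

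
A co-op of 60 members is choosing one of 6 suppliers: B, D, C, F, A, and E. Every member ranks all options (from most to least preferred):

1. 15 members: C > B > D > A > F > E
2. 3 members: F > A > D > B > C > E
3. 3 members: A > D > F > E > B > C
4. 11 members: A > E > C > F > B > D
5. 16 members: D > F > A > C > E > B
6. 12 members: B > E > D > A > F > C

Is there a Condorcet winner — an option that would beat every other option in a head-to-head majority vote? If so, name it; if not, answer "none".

Checking pairwise contests:
C beats B 42–18.
B beats D 38–22.
D beats C 34–26.
D beats F 46–14.
D beats A 43–17.
D beats E 37–23.
Every option loses at least one head-to-head, so there is no Condorcet winner.

none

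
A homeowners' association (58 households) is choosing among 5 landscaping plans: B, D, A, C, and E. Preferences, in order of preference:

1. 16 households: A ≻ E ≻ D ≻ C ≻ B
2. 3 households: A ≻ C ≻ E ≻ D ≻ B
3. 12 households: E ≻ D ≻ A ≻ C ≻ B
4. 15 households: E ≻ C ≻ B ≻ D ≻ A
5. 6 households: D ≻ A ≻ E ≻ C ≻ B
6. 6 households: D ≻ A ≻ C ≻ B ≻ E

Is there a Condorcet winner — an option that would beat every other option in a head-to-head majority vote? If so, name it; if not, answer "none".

none

Checking pairwise contests:
D beats B 43–15.
E beats D 46–12.
D beats A 39–19.
D beats C 40–18.
A beats E 31–27.
Every option loses at least one head-to-head, so there is no Condorcet winner.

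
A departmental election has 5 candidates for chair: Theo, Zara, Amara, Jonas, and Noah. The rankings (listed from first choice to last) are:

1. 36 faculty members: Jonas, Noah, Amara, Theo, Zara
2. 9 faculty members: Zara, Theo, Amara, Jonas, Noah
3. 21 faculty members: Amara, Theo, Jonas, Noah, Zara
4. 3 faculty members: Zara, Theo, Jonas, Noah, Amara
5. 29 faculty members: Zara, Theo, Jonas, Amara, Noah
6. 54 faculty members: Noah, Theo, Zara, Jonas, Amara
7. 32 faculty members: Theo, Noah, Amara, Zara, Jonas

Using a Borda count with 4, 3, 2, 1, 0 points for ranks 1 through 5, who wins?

Theo

Theo: 36·1 + 9·3 + 21·3 + 3·3 + 29·3 + 54·3 + 32·4 = 512
Zara: 36·0 + 9·4 + 21·0 + 3·4 + 29·4 + 54·2 + 32·1 = 304
Amara: 36·2 + 9·2 + 21·4 + 3·0 + 29·1 + 54·0 + 32·2 = 267
Jonas: 36·4 + 9·1 + 21·2 + 3·2 + 29·2 + 54·1 + 32·0 = 313
Noah: 36·3 + 9·0 + 21·1 + 3·1 + 29·0 + 54·4 + 32·3 = 444
Theo has the highest Borda score (512).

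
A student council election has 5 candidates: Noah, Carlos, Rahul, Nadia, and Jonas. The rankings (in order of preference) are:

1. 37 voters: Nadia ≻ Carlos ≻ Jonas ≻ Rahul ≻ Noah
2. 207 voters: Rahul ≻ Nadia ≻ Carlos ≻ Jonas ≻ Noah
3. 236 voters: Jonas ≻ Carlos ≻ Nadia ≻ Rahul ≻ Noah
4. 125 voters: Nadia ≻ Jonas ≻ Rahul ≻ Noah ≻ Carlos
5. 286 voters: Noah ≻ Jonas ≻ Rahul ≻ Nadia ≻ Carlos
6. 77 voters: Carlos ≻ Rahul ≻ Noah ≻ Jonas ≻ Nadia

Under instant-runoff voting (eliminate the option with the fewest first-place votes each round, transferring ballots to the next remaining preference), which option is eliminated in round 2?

Round 1: Noah 286, Carlos 77, Rahul 207, Nadia 162, Jonas 236. Eliminate Carlos.
Round 2: Noah 286, Rahul 284, Nadia 162, Jonas 236. Eliminate Nadia.

Nadia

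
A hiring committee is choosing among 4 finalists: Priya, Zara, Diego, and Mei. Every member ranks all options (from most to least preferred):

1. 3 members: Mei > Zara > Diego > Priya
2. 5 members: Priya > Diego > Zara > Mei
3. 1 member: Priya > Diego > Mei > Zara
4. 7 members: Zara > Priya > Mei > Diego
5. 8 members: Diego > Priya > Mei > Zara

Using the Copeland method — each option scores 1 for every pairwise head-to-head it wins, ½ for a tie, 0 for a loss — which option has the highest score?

Priya: beats Zara, Diego, and Mei → score 3.
Zara: ties Mei; loses to Priya and Diego → score 0.5.
Diego: beats Zara and Mei; loses to Priya → score 2.
Mei: ties Zara; loses to Priya and Diego → score 0.5.
Priya has the best pairwise record.

Priya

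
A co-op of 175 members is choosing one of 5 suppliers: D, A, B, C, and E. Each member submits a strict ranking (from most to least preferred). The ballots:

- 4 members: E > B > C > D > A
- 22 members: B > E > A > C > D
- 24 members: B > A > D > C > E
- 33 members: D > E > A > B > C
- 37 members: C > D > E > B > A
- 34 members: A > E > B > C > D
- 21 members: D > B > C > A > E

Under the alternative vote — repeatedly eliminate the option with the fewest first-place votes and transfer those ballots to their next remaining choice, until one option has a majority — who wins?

Round 1: D 54, A 34, B 46, C 37, E 4. Eliminate E.
Round 2: D 54, A 34, B 50, C 37. Eliminate A.
Round 3: D 54, B 84, C 37. Eliminate C.
Round 4: D 91, B 84. D has a majority.

D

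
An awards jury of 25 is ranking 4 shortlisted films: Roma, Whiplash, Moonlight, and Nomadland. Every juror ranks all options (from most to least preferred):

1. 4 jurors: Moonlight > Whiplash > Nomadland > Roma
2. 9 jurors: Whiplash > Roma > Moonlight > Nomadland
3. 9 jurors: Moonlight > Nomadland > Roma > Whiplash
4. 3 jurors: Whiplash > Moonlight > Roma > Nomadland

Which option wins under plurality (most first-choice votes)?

Moonlight

First-place votes: Roma 0, Whiplash 12, Moonlight 13, Nomadland 0.
Moonlight has the most first-place votes.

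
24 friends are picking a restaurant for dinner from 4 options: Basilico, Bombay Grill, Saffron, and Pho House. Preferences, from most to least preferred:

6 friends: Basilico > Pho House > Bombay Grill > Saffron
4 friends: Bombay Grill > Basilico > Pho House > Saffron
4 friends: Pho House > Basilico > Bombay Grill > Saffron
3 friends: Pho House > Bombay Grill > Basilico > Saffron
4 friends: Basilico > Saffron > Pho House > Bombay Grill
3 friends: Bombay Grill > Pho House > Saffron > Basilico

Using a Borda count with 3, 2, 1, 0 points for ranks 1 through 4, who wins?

Basilico: 6·3 + 4·2 + 4·2 + 3·1 + 4·3 + 3·0 = 49
Bombay Grill: 6·1 + 4·3 + 4·1 + 3·2 + 4·0 + 3·3 = 37
Saffron: 6·0 + 4·0 + 4·0 + 3·0 + 4·2 + 3·1 = 11
Pho House: 6·2 + 4·1 + 4·3 + 3·3 + 4·1 + 3·2 = 47
Basilico has the highest Borda score (49).

Basilico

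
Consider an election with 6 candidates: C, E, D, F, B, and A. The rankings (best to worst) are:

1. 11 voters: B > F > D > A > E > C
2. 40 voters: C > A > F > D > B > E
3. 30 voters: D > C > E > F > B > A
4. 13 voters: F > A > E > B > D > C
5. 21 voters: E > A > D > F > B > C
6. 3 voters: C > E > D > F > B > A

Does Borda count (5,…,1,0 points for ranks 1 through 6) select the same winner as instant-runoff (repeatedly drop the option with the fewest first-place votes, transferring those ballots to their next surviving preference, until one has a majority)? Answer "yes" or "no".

yes

Borda — scores: C 335, E 257, D 348, F 337, B 175, A 318. Winner: D.
Instant-runoff — R1 C 43, E 21, D 30, F 13, B 11, A 0 (A out); R2 C 43, E 21, D 30, F 13, B 11 (B out); R3 C 43, E 21, D 30, F 24 (E out); R4 C 43, D 51, F 24 (F out); R5 C 43, D 75 (D winner). Winner: D.
The two methods agree.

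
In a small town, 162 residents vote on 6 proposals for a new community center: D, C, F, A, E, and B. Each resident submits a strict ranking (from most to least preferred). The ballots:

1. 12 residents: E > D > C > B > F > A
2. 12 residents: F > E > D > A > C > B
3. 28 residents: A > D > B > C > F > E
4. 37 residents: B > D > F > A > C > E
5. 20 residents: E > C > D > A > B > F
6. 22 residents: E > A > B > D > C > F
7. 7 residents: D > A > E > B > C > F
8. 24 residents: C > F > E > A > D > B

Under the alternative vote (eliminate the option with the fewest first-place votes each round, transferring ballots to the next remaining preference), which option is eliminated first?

D

Round 1: D 7, C 24, F 12, A 28, E 54, B 37. Eliminate D.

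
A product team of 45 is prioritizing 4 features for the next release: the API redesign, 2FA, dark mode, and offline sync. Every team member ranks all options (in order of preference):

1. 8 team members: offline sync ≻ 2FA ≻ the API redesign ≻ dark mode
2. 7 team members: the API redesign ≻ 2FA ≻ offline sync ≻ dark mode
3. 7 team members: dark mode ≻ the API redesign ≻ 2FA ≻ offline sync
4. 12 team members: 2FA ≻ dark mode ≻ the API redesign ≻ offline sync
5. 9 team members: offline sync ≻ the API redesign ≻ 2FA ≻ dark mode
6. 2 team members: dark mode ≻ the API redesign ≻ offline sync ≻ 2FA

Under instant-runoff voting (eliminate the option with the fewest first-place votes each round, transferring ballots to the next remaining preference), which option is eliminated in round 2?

dark mode

Round 1: the API redesign 7, 2FA 12, dark mode 9, offline sync 17. Eliminate the API redesign.
Round 2: 2FA 19, dark mode 9, offline sync 17. Eliminate dark mode.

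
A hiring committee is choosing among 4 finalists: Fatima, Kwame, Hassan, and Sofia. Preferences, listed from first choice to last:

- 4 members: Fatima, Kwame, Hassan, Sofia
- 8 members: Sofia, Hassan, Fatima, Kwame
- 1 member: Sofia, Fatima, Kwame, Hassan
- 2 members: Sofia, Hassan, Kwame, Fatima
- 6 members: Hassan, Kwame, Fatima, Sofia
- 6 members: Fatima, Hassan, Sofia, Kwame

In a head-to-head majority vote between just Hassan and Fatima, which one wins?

Hassan

Voters preferring Hassan to Fatima: 16; preferring Fatima to Hassan: 11.
Hassan wins the head-to-head.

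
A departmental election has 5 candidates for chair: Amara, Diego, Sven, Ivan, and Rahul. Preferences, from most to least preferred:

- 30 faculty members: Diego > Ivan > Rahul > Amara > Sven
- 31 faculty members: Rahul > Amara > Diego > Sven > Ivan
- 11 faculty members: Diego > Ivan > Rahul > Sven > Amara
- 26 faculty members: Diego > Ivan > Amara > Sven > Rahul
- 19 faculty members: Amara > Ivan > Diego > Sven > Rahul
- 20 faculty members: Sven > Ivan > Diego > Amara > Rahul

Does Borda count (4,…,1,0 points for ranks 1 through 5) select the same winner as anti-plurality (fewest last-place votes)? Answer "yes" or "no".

Borda — scores: Amara 271, Diego 408, Sven 167, Ivan 318, Rahul 206. Winner: Diego.
Anti-plurality — last-place votes: Amara 11, Diego 0, Sven 30, Ivan 31, Rahul 65. Winner: Diego.
The two methods agree.

yes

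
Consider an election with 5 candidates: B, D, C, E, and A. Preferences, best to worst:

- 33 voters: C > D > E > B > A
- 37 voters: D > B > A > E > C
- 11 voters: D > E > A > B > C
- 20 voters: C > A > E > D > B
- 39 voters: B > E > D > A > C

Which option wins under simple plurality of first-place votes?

C

First-place votes: B 39, D 48, C 53, E 0, A 0.
C has the most first-place votes.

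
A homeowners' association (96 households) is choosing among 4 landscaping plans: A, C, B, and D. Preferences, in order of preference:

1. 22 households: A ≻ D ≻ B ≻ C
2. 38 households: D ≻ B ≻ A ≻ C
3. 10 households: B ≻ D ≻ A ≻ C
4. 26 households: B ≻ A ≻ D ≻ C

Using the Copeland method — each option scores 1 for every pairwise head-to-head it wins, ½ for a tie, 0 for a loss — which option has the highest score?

A: beats C; ties D; loses to B → score 1.5.
C: loses to A, B, and D → score 0.
B: beats A and C; loses to D → score 2.
D: beats C and B; ties A → score 2.5.
D has the best pairwise record.

D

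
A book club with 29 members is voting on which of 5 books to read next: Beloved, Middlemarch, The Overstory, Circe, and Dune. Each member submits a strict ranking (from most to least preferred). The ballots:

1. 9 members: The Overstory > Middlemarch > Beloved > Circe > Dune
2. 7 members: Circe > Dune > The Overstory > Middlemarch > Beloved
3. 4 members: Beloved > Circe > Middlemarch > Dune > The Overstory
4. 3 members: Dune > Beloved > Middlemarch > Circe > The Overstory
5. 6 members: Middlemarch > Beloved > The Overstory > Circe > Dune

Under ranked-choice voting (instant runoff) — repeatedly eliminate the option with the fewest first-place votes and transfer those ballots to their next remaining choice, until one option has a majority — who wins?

The Overstory

Round 1: Beloved 4, Middlemarch 6, The Overstory 9, Circe 7, Dune 3. Eliminate Dune.
Round 2: Beloved 7, Middlemarch 6, The Overstory 9, Circe 7. Eliminate Middlemarch.
Round 3: Beloved 13, The Overstory 9, Circe 7. Eliminate Circe.
Round 4: Beloved 13, The Overstory 16. The Overstory has a majority.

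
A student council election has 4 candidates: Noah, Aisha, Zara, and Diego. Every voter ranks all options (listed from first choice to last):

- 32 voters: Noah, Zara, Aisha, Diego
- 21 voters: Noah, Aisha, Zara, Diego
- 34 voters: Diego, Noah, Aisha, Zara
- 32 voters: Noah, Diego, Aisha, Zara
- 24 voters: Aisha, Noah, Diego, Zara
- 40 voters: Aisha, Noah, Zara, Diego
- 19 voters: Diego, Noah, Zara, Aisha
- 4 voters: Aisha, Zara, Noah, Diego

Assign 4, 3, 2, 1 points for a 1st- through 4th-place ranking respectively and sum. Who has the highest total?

Noah: 32·4 + 21·4 + 34·3 + 32·4 + 24·3 + 40·3 + 19·3 + 4·2 = 699
Aisha: 32·2 + 21·3 + 34·2 + 32·2 + 24·4 + 40·4 + 19·1 + 4·4 = 550
Zara: 32·3 + 21·2 + 34·1 + 32·1 + 24·1 + 40·2 + 19·2 + 4·3 = 358
Diego: 32·1 + 21·1 + 34·4 + 32·3 + 24·2 + 40·1 + 19·4 + 4·1 = 453
Noah has the highest Borda score (699).

Noah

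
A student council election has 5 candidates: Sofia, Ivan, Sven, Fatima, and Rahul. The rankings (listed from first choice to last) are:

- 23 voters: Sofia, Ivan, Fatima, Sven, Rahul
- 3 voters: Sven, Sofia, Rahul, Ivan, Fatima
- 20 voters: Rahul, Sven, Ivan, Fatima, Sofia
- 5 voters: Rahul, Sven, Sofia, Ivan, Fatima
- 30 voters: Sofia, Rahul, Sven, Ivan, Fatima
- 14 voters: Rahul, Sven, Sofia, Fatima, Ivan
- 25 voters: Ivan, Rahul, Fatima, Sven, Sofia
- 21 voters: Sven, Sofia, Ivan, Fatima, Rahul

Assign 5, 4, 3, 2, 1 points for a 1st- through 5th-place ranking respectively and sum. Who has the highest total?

Sofia: 23·5 + 3·4 + 20·1 + 5·3 + 30·5 + 14·3 + 25·1 + 21·4 = 463
Ivan: 23·4 + 3·2 + 20·3 + 5·2 + 30·2 + 14·1 + 25·5 + 21·3 = 430
Sven: 23·2 + 3·5 + 20·4 + 5·4 + 30·3 + 14·4 + 25·2 + 21·5 = 462
Fatima: 23·3 + 3·1 + 20·2 + 5·1 + 30·1 + 14·2 + 25·3 + 21·2 = 292
Rahul: 23·1 + 3·3 + 20·5 + 5·5 + 30·4 + 14·5 + 25·4 + 21·1 = 468
Rahul has the highest Borda score (468).

Rahul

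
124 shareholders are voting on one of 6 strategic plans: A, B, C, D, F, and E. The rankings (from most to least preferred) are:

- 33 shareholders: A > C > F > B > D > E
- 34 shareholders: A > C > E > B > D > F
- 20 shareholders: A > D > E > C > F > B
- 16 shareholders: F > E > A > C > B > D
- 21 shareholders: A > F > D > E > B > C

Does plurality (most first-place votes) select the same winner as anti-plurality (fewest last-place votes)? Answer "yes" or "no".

yes

Plurality — first-place votes: A 108, B 0, C 0, D 0, F 16, E 0. Winner: A.
Anti-plurality — last-place votes: A 0, B 20, C 21, D 16, F 34, E 33. Winner: A.
The two methods agree.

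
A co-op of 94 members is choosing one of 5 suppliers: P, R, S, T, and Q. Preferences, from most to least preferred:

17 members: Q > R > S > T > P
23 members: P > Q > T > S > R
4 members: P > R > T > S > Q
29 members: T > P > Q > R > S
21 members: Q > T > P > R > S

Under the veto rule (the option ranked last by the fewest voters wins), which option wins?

T

Last-place votes: P 17, R 23, S 50, T 0, Q 4.
T is ranked last by the fewest voters, so T wins.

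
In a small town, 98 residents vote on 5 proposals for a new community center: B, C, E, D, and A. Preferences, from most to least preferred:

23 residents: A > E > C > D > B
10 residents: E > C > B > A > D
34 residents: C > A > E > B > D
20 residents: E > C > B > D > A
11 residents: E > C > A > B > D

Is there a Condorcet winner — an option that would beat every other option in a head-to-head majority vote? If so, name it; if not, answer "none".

Checking pairwise contests:
C beats B 98–0.
E beats C 64–34.
A beats E 57–41.
B beats D 75–23.
C beats A 75–23.
Every option loses at least one head-to-head, so there is no Condorcet winner.

none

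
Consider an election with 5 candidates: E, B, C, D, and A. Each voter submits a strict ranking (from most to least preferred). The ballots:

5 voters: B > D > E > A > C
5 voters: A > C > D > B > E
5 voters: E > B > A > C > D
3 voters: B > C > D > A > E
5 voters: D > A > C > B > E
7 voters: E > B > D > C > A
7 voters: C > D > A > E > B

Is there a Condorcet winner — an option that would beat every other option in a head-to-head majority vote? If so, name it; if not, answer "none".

Checking pairwise contests:
C beats E 20–17.
E beats B 19–18.
B beats C 20–17.
B beats D 20–17.
B beats A 20–17.
Every option loses at least one head-to-head, so there is no Condorcet winner.

none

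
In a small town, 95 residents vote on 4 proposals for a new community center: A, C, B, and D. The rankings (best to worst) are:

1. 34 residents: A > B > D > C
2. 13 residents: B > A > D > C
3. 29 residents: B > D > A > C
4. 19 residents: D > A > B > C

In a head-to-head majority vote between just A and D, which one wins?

D

Voters preferring A to D: 47; preferring D to A: 48.
D wins the head-to-head.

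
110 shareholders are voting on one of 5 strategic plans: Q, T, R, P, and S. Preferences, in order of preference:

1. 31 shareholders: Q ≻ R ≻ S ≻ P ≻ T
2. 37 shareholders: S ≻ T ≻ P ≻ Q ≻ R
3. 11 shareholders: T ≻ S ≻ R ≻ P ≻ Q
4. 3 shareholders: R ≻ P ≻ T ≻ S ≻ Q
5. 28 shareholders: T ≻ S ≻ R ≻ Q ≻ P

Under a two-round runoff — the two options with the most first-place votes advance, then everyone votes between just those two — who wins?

S

Round 1 first-place votes: Q 31, T 39, R 3, P 0, S 37.
T and S advance.
Runoff: T is preferred to S by 42 voters; S by 68.
S wins the runoff.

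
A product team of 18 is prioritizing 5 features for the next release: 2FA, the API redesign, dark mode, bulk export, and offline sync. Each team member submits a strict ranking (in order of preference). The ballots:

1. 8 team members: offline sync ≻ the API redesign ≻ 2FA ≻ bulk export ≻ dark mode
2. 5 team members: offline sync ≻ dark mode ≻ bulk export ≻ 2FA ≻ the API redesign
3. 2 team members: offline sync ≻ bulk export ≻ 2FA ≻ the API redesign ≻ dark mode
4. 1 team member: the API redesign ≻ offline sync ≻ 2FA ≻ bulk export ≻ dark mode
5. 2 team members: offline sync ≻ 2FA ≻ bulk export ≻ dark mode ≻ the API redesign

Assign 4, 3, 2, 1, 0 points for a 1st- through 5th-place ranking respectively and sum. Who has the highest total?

offline sync

2FA: 8·2 + 5·1 + 2·2 + 1·2 + 2·3 = 33
the API redesign: 8·3 + 5·0 + 2·1 + 1·4 + 2·0 = 30
dark mode: 8·0 + 5·3 + 2·0 + 1·0 + 2·1 = 17
bulk export: 8·1 + 5·2 + 2·3 + 1·1 + 2·2 = 29
offline sync: 8·4 + 5·4 + 2·4 + 1·3 + 2·4 = 71
offline sync has the highest Borda score (71).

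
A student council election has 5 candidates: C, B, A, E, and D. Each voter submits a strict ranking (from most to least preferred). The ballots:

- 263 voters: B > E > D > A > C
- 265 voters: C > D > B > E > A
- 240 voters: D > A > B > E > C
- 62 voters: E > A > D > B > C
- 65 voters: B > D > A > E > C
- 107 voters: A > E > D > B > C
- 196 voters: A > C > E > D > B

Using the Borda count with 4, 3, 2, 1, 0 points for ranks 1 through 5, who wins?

C: 263·0 + 265·4 + 240·0 + 62·0 + 65·0 + 107·0 + 196·3 = 1648
B: 263·4 + 265·2 + 240·2 + 62·1 + 65·4 + 107·1 + 196·0 = 2491
A: 263·1 + 265·0 + 240·3 + 62·3 + 65·2 + 107·4 + 196·4 = 2511
E: 263·3 + 265·1 + 240·1 + 62·4 + 65·1 + 107·3 + 196·2 = 2320
D: 263·2 + 265·3 + 240·4 + 62·2 + 65·3 + 107·2 + 196·1 = 3010
D has the highest Borda score (3010).

D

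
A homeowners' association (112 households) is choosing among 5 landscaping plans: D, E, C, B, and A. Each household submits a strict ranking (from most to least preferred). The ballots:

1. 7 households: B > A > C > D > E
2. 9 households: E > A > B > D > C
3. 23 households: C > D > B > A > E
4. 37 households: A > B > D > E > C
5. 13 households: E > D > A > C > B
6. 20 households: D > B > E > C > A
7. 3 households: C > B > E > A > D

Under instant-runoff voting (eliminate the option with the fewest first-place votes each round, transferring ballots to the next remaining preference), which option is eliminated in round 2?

Round 1: D 20, E 22, C 26, B 7, A 37. Eliminate B.
Round 2: D 20, E 22, C 26, A 44. Eliminate D.

D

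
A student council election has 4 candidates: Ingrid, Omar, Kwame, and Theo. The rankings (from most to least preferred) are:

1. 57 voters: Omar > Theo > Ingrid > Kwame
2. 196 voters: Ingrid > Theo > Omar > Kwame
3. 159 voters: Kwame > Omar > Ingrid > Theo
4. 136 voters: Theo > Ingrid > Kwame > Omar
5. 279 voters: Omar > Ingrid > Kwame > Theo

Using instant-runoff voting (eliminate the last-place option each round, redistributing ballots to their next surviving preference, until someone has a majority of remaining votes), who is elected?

Omar

Round 1: Ingrid 196, Omar 336, Kwame 159, Theo 136. Eliminate Theo.
Round 2: Ingrid 332, Omar 336, Kwame 159. Eliminate Kwame.
Round 3: Ingrid 332, Omar 495. Omar has a majority.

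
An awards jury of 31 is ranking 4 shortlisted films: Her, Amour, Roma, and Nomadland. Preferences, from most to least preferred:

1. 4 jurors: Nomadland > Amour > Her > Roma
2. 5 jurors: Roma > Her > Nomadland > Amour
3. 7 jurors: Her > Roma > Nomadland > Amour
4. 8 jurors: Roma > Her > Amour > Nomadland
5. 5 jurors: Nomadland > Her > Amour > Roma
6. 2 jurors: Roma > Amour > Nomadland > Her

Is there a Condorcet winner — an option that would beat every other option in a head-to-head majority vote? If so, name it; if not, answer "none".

Her

Her vs Amour: 25–6 for Her.
Her vs Roma: 16–15 for Her.
Her vs Nomadland: 20–11 for Her.
Her beats every other option head-to-head.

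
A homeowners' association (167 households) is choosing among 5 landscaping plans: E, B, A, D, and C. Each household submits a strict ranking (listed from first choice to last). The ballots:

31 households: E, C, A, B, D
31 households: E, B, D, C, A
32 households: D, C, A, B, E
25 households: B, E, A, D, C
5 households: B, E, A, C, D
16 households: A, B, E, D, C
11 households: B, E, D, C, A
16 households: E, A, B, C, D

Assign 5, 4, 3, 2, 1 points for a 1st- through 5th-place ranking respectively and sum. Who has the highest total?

E

E: 31·5 + 31·5 + 32·1 + 25·4 + 5·4 + 16·3 + 11·4 + 16·5 = 634
B: 31·2 + 31·4 + 32·2 + 25·5 + 5·5 + 16·4 + 11·5 + 16·3 = 567
A: 31·3 + 31·1 + 32·3 + 25·3 + 5·3 + 16·5 + 11·1 + 16·4 = 465
D: 31·1 + 31·3 + 32·5 + 25·2 + 5·1 + 16·2 + 11·3 + 16·1 = 420
C: 31·4 + 31·2 + 32·4 + 25·1 + 5·2 + 16·1 + 11·2 + 16·2 = 419
E has the highest Borda score (634).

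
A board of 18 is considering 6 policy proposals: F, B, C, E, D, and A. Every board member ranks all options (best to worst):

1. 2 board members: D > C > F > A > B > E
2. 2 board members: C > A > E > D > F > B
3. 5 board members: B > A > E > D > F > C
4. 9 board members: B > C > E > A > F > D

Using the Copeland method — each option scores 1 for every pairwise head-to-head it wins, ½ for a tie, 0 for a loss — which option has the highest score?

F: ties D; loses to B, C, E, and A → score 0.5.
B: beats F, C, E, D, and A → score 5.
C: beats F, E, D, and A; loses to B → score 4.
E: beats F and D; ties A; loses to B and C → score 2.5.
D: ties F; loses to B, C, E, and A → score 0.5.
A: beats F and D; ties E; loses to B and C → score 2.5.
B has the best pairwise record.

B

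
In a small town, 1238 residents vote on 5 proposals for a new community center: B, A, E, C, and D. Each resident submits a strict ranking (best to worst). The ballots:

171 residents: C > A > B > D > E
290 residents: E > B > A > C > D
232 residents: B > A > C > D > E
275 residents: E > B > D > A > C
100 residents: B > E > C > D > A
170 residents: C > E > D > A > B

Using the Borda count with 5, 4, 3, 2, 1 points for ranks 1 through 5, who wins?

B

B: 171·3 + 290·4 + 232·5 + 275·4 + 100·5 + 170·1 = 4603
A: 171·4 + 290·3 + 232·4 + 275·2 + 100·1 + 170·2 = 3472
E: 171·1 + 290·5 + 232·1 + 275·5 + 100·4 + 170·4 = 4308
C: 171·5 + 290·2 + 232·3 + 275·1 + 100·3 + 170·5 = 3556
D: 171·2 + 290·1 + 232·2 + 275·3 + 100·2 + 170·3 = 2631
B has the highest Borda score (4603).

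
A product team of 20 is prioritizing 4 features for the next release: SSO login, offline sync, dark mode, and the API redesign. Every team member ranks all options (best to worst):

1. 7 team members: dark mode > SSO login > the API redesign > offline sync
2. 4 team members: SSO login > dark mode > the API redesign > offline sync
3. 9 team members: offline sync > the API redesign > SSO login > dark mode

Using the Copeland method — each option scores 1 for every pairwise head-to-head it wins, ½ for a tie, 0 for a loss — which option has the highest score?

SSO login

SSO login: beats offline sync, dark mode, and the API redesign → score 3.
offline sync: loses to SSO login, dark mode, and the API redesign → score 0.
dark mode: beats offline sync and the API redesign; loses to SSO login → score 2.
the API redesign: beats offline sync; loses to SSO login and dark mode → score 1.
SSO login has the best pairwise record.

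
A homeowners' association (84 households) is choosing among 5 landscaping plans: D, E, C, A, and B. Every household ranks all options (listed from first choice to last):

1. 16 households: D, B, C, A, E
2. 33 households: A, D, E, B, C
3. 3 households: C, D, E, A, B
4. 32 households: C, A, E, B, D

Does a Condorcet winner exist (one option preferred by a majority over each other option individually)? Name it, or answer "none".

none

Checking pairwise contests:
A beats D 65–19.
D beats E 52–32.
D beats C 49–35.
C beats A 51–33.
D beats B 52–32.
Every option loses at least one head-to-head, so there is no Condorcet winner.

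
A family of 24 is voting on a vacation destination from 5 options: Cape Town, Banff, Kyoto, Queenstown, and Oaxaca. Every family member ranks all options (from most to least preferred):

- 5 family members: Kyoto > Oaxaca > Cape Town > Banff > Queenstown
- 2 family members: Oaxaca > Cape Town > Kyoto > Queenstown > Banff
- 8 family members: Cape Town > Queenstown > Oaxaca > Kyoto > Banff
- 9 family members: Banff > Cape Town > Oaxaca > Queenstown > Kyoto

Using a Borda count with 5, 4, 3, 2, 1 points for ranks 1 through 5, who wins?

Cape Town

Cape Town: 5·3 + 2·4 + 8·5 + 9·4 = 99
Banff: 5·2 + 2·1 + 8·1 + 9·5 = 65
Kyoto: 5·5 + 2·3 + 8·2 + 9·1 = 56
Queenstown: 5·1 + 2·2 + 8·4 + 9·2 = 59
Oaxaca: 5·4 + 2·5 + 8·3 + 9·3 = 81
Cape Town has the highest Borda score (99).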